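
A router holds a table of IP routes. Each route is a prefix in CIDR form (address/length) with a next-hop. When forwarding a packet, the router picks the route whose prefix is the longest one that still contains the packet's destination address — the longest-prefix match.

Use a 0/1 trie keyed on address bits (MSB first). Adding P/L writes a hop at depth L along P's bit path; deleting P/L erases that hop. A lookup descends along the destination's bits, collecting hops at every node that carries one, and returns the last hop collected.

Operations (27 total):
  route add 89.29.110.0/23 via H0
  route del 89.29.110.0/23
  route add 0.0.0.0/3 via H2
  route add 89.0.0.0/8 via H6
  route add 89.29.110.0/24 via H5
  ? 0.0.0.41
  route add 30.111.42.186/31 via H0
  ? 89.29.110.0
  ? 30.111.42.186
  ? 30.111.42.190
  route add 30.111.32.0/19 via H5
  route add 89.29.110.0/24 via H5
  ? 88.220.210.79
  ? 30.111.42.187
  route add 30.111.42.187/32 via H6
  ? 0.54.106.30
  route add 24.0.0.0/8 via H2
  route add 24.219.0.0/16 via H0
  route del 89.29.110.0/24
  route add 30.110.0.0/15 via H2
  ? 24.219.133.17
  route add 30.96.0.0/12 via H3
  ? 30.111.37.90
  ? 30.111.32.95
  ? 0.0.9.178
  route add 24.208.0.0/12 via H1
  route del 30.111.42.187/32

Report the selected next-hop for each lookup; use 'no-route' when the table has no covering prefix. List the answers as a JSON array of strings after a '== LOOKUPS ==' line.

Apply in order:
  + 89.29.110.0/23 (H0) depth=23
  - 89.29.110.0/23 clear@23
  + 0.0.0.0/3 (H2) depth=3
  + 89.0.0.0/8 (H6) depth=8
  + 89.29.110.0/24 (H5) depth=24
  ? 0.0.0.41  path d0:-→d1:-→d2:-→d3:H2  best=H2
  + 30.111.42.186/31 (H0) depth=31
  ? 89.29.110.0  path d0:-→d1:-→d2:-→d3:-→d4:-→d5:-→d6:-→d7:-→d8:H6→d9:-→d10:-→d11:-→d12:-→d13:-→d14:-→d15:-→d16:-→d17:-→d18:-→d19:-→d20:-→d21:-→d22:-→d23:-→d24:H5  best=H5
  ? 30.111.42.186  path d0:-→d1:-→d2:-→d3:H2→d4:-→d5:-→d6:-→d7:-→d8:-→d9:-→d10:-→d11:-→d12:-→d13:-→d14:-→d15:-→d16:-→d17:-→d18:-→d19:-→d20:-→d21:-→d22:-→d23:-→d24:-→d25:-→d26:-→d27:-→d28:-→d29:-→d30:-→d31:H0  best=H0
  ? 30.111.42.190  path d0:-→d1:-→d2:-→d3:H2→d4:-→d5:-→d6:-→d7:-→d8:-→d9:-→d10:-→d11:-→d12:-→d13:-→d14:-→d15:-→d16:-→d17:-→d18:-→d19:-→d20:-→d21:-→d22:-→d23:-→d24:-→d25:-→d26:-→d27:-→d28:-→d29:-  best=H2
  + 30.111.32.0/19 (H5) depth=19
  + 89.29.110.0/24 (H5) depth=24
  ? 88.220.210.79  path d0:-→d1:-→d2:-→d3:-→d4:-→d5:-→d6:-→d7:-  best=no-route
  ? 30.111.42.187  path d0:-→d1:-→d2:-→d3:H2→d4:-→d5:-→d6:-→d7:-→d8:-→d9:-→d10:-→d11:-→d12:-→d13:-→d14:-→d15:-→d16:-→d17:-→d18:-→d19:H5→d20:-→d21:-→d22:-→d23:-→d24:-→d25:-→d26:-→d27:-→d28:-→d29:-→d30:-→d31:H0  best=H0
  + 30.111.42.187/32 (H6) depth=32
  ? 0.54.106.30  path d0:-→d1:-→d2:-→d3:H2  best=H2
  + 24.0.0.0/8 (H2) depth=8
  + 24.219.0.0/16 (H0) depth=16
  - 89.29.110.0/24 clear@24
  + 30.110.0.0/15 (H2) depth=15
  ? 24.219.133.17  path d0:-→d1:-→d2:-→d3:H2→d4:-→d5:-→d6:-→d7:-→d8:H2→d9:-→d10:-→d11:-→d12:-→d13:-→d14:-→d15:-→d16:H0  best=H0
  + 30.96.0.0/12 (H3) depth=12
  ? 30.111.37.90  path d0:-→d1:-→d2:-→d3:H2→d4:-→d5:-→d6:-→d7:-→d8:-→d9:-→d10:-→d11:-→d12:H3→d13:-→d14:-→d15:H2→d16:-→d17:-→d18:-→d19:H5→d20:-  best=H5
  ? 30.111.32.95  path d0:-→d1:-→d2:-→d3:H2→d4:-→d5:-→d6:-→d7:-→d8:-→d9:-→d10:-→d11:-→d12:H3→d13:-→d14:-→d15:H2→d16:-→d17:-→d18:-→d19:H5→d20:-  best=H5
  ? 0.0.9.178  path d0:-→d1:-→d2:-→d3:H2  best=H2
  + 24.208.0.0/12 (H1) depth=12
  - 30.111.42.187/32 clear@32

== LOOKUPS ==
["H2","H5","H0","H2","no-route","H0","H2","H0","H5","H5","H2"]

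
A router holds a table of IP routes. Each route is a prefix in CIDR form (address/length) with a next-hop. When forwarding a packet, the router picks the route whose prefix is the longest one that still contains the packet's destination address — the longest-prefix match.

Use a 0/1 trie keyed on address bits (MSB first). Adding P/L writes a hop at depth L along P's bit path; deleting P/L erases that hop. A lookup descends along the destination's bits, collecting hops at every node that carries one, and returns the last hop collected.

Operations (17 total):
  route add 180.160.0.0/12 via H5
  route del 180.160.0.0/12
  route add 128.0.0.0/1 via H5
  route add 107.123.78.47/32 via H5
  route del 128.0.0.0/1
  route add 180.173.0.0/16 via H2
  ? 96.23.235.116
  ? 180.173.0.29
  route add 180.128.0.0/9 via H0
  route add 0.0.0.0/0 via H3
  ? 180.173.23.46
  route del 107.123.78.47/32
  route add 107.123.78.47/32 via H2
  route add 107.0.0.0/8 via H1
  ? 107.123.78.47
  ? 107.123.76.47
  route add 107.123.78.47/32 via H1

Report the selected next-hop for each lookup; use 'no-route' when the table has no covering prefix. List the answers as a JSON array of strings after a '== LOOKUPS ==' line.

Process each operation:
  + 180.160.0.0/12 (H5) depth=12
  del 180.160.0.0/12 (clear depth 12)
  + 128.0.0.0/1 (H5) depth=1
  + 107.123.78.47/32 (H5) depth=32
  del 128.0.0.0/1 (clear depth 1)
  + 180.173.0.0/16 (H2) depth=16
  lookup 96.23.235.116: bits 0110 walk d0:-→d1:-→d2:-→d3:-→d4:- -> no-route
  lookup 180.173.0.29: bits 1011010010101101 walk d0:-→d1:-→d2:-→d3:-→d4:-→d5:-→d6:-→d7:-→d8:-→d9:-→d10:-→d11:-→d12:-→d13:-→d14:-→d15:-→d16:H2 -> H2
  + 180.128.0.0/9 (H0) depth=9
  + 0.0.0.0/0 (H3) depth=0
  lookup 180.173.23.46: bits 1011010010101101 walk d0:H3→d1:-→d2:-→d3:-→d4:-→d5:-→d6:-→d7:-→d8:-→d9:H0→d10:-→d11:-→d12:-→d13:-→d14:-→d15:-→d16:H2 -> H2
  del 107.123.78.47/32 (clear depth 32)
  + 107.123.78.47/32 (H2) depth=32
  + 107.0.0.0/8 (H1) depth=8
  lookup 107.123.78.47: bits 01101011011110110100111000101111 walk d0:H3→d1:-→d2:-→d3:-→d4:-→d5:-→d6:-→d7:-→d8:H1→d9:-→d10:-→d11:-→d12:-→d13:-→d14:-→d15:-→d16:-→d17:-→d18:-→d19:-→d20:-→d21:-→d22:-→d23:-→d24:-→d25:-→d26:-→d27:-→d28:-→d29:-→d30:-→d31:-→d32:H2 -> H2
  lookup 107.123.76.47: bits 0110101101111011010011 walk d0:H3→d1:-→d2:-→d3:-→d4:-→d5:-→d6:-→d7:-→d8:H1→d9:-→d10:-→d11:-→d12:-→d13:-→d14:-→d15:-→d16:-→d17:-→d18:-→d19:-→d20:-→d21:-→d22:- -> H1
  + 107.123.78.47/32 (H1) depth=32

== LOOKUPS ==
["no-route","H2","H2","H2","H1"]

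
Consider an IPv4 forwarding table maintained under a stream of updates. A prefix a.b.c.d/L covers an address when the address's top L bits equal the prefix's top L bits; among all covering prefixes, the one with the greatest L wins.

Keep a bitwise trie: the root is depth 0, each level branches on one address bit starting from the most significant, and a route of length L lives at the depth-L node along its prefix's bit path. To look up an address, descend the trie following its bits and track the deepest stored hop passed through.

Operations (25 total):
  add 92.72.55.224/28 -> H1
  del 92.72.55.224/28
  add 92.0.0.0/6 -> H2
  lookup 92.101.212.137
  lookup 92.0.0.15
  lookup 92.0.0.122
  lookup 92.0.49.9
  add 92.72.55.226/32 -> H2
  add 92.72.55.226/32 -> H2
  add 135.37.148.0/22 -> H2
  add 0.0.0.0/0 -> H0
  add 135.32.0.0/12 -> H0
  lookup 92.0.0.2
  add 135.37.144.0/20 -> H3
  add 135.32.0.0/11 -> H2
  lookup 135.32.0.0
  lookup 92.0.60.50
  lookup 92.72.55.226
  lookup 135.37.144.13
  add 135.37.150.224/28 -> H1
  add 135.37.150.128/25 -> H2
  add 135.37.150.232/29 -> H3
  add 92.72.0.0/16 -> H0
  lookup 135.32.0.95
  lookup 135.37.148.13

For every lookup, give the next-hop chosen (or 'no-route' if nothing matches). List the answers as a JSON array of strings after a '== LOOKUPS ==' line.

Apply in order:
  + 92.72.55.224/28 (H1) depth=28
  del 92.72.55.224/28 (clear depth 28)
  + 92.0.0.0/6 (H2) depth=6
  lookup 92.101.212.137: bits 0101110001 walk d0:-→d1:-→d2:-→d3:-→d4:-→d5:-→d6:H2→d7:-→d8:-→d9:-→d10:- -> H2
  lookup 92.0.0.15: bits 010111000 walk d0:-→d1:-→d2:-→d3:-→d4:-→d5:-→d6:H2→d7:-→d8:-→d9:- -> H2
  lookup 92.0.0.122: bits 010111000 walk d0:-→d1:-→d2:-→d3:-→d4:-→d5:-→d6:H2→d7:-→d8:-→d9:- -> H2
  lookup 92.0.49.9: bits 010111000 walk d0:-→d1:-→d2:-→d3:-→d4:-→d5:-→d6:H2→d7:-→d8:-→d9:- -> H2
  + 92.72.55.226/32 (H2) depth=32
  + 92.72.55.226/32 (H2) depth=32
  + 135.37.148.0/22 (H2) depth=22
  + 0.0.0.0/0 (H0) depth=0
  + 135.32.0.0/12 (H0) depth=12
  lookup 92.0.0.2: bits 010111000 walk d0:H0→d1:-→d2:-→d3:-→d4:-→d5:-→d6:H2→d7:-→d8:-→d9:- -> H2
  + 135.37.144.0/20 (H3) depth=20
  + 135.32.0.0/11 (H2) depth=11
  lookup 135.32.0.0: bits 1000011100100 walk d0:H0→d1:-→d2:-→d3:-→d4:-→d5:-→d6:-→d7:-→d8:-→d9:-→d10:-→d11:H2→d12:H0→d13:- -> H0
  lookup 92.0.60.50: bits 010111000 walk d0:H0→d1:-→d2:-→d3:-→d4:-→d5:-→d6:H2→d7:-→d8:-→d9:- -> H2
  lookup 92.72.55.226: bits 01011100010010000011011111100010 walk d0:H0→d1:-→d2:-→d3:-→d4:-→d5:-→d6:H2→d7:-→d8:-→d9:-→d10:-→d11:-→d12:-→d13:-→d14:-→d15:-→d16:-→d17:-→d18:-→d19:-→d20:-→d21:-→d22:-→d23:-→d24:-→d25:-→d26:-→d27:-→d28:-→d29:-→d30:-→d31:-→d32:H2 -> H2
  lookup 135.37.144.13: bits 100001110010010110010 walk d0:H0→d1:-→d2:-→d3:-→d4:-→d5:-→d6:-→d7:-→d8:-→d9:-→d10:-→d11:H2→d12:H0→d13:-→d14:-→d15:-→d16:-→d17:-→d18:-→d19:-→d20:H3→d21:- -> H3
  + 135.37.150.224/28 (H1) depth=28
  + 135.37.150.128/25 (H2) depth=25
  + 135.37.150.232/29 (H3) depth=29
  + 92.72.0.0/16 (H0) depth=16
  lookup 135.32.0.95: bits 1000011100100 walk d0:H0→d1:-→d2:-→d3:-→d4:-→d5:-→d6:-→d7:-→d8:-→d9:-→d10:-→d11:H2→d12:H0→d13:- -> H0
  lookup 135.37.148.13: bits 1000011100100101100101 walk d0:H0→d1:-→d2:-→d3:-→d4:-→d5:-→d6:-→d7:-→d8:-→d9:-→d10:-→d11:H2→d12:H0→d13:-→d14:-→d15:-→d16:-→d17:-→d18:-→d19:-→d20:H3→d21:-→d22:H2 -> H2

== LOOKUPS ==
["H2","H2","H2","H2","H2","H0","H2","H2","H3","H0","H2"]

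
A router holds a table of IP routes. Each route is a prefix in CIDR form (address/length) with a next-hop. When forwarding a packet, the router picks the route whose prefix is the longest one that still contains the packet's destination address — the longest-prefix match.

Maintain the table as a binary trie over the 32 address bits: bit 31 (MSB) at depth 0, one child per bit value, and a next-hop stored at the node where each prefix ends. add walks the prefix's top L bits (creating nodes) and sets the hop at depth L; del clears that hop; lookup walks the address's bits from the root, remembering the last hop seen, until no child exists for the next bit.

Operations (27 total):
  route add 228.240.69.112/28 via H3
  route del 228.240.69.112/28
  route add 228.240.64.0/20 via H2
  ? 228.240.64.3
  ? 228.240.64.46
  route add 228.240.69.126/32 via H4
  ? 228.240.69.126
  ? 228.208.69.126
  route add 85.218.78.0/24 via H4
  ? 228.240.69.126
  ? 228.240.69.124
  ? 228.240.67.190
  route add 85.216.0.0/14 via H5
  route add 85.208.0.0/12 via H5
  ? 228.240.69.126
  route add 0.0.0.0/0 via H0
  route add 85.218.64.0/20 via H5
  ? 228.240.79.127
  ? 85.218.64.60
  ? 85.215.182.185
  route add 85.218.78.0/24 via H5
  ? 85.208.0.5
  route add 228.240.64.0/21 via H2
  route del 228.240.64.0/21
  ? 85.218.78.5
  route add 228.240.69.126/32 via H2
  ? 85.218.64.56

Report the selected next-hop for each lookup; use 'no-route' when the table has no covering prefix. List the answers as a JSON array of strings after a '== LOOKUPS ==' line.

Apply in order:
  + 228.240.69.112/28 (H3) depth=28
  - 228.240.69.112/28 clear@28
  + 228.240.64.0/20 (H2) depth=20
  Q 228.240.64.3: descend 111001001111000001000 ; hops seen [H2] ; pick H2
  Q 228.240.64.46: descend 111001001111000001000 ; hops seen [H2] ; pick H2
  + 228.240.69.126/32 (H4) depth=32
  Q 228.240.69.126: descend 11100100111100000100010101111110 ; hops seen [H2,H4] ; pick H4
  Q 228.208.69.126: descend 1110010011 ; hops seen [∅] ; pick no-route
  + 85.218.78.0/24 (H4) depth=24
  Q 228.240.69.126: descend 11100100111100000100010101111110 ; hops seen [H2,H4] ; pick H4
  Q 228.240.69.124: descend 111001001111000001000101011111 ; hops seen [H2] ; pick H2
  Q 228.240.67.190: descend 111001001111000001000 ; hops seen [H2] ; pick H2
  + 85.216.0.0/14 (H5) depth=14
  + 85.208.0.0/12 (H5) depth=12
  Q 228.240.69.126: descend 11100100111100000100010101111110 ; hops seen [H2,H4] ; pick H4
  + 0.0.0.0/0 (H0) depth=0
  + 85.218.64.0/20 (H5) depth=20
  Q 228.240.79.127: descend 11100100111100000100 ; hops seen [H0,H2] ; pick H2
  Q 85.218.64.60: descend 01010101110110100100 ; hops seen [H0,H5,H5,H5] ; pick H5
  Q 85.215.182.185: descend 010101011101 ; hops seen [H0,H5] ; pick H5
  + 85.218.78.0/24 (H5) depth=24
  Q 85.208.0.5: descend 010101011101 ; hops seen [H0,H5] ; pick H5
  + 228.240.64.0/21 (H2) depth=21
  - 228.240.64.0/21 clear@21
  Q 85.218.78.5: descend 010101011101101001001110 ; hops seen [H0,H5,H5,H5,H5] ; pick H5
  + 228.240.69.126/32 (H2) depth=32
  Q 85.218.64.56: descend 01010101110110100100 ; hops seen [H0,H5,H5,H5] ; pick H5

== LOOKUPS ==
["H2","H2","H4","no-route","H4","H2","H2","H4","H2","H5","H5","H5","H5","H5"]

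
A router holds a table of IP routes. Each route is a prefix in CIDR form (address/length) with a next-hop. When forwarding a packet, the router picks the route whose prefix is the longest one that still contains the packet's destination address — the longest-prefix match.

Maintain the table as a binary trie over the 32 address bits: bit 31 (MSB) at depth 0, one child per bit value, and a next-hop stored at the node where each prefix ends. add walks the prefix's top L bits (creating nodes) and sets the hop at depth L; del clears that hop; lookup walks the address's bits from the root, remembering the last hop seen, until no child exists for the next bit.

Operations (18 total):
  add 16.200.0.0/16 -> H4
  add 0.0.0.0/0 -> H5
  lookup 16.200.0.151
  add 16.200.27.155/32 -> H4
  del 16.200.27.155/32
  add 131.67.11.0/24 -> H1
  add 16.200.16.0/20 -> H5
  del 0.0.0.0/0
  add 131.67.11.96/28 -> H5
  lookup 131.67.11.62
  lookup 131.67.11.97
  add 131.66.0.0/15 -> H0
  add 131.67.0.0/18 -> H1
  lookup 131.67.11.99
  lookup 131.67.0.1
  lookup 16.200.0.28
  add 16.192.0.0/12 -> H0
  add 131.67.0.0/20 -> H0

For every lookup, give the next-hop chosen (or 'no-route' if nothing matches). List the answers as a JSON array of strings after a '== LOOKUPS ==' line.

Trace:
  + 16.200.0.0/16 (H4) depth=16
  + 0.0.0.0/0 (H5) depth=0
  Q 16.200.0.151: descend 0001000011001000 ; hops seen [H5,H4] ; pick H4
  + 16.200.27.155/32 (H4) depth=32
  del 16.200.27.155/32 (clear depth 32)
  + 131.67.11.0/24 (H1) depth=24
  + 16.200.16.0/20 (H5) depth=20
  del 0.0.0.0/0 (clear depth 0)
  + 131.67.11.96/28 (H5) depth=28
  Q 131.67.11.62: descend 1000001101000011000010110 ; hops seen [H1] ; pick H1
  Q 131.67.11.97: descend 1000001101000011000010110110 ; hops seen [H1,H5] ; pick H5
  + 131.66.0.0/15 (H0) depth=15
  + 131.67.0.0/18 (H1) depth=18
  Q 131.67.11.99: descend 1000001101000011000010110110 ; hops seen [H0,H1,H1,H5] ; pick H5
  Q 131.67.0.1: descend 10000011010000110000 ; hops seen [H0,H1] ; pick H1
  Q 16.200.0.28: descend 0001000011001000000 ; hops seen [H4] ; pick H4
  + 16.192.0.0/12 (H0) depth=12
  + 131.67.0.0/20 (H0) depth=20

== LOOKUPS ==
["H4","H1","H5","H5","H1","H4"]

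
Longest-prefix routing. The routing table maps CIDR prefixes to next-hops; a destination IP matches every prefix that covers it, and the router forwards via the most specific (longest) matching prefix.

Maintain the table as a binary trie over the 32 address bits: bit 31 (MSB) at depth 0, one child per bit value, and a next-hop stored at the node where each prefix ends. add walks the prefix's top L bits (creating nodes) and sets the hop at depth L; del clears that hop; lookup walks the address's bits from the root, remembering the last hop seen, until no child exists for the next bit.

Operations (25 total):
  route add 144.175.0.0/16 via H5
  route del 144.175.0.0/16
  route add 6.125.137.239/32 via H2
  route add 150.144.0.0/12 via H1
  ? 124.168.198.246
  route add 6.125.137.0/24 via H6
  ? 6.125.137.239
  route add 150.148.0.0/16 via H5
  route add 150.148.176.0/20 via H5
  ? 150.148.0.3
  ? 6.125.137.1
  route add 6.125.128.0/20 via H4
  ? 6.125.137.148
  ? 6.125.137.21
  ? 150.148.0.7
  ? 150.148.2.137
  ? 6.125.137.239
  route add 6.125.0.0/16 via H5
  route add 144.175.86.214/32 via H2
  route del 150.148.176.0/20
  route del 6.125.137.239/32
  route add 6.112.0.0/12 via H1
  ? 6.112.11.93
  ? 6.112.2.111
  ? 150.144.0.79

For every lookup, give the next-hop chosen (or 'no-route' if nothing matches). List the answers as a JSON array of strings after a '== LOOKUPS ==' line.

Trace:
  add 144.175.0.0/16 -> H5 at depth 16
  - 144.175.0.0/16 clear@16
  add 6.125.137.239/32 -> H2 at depth 32
  add 150.144.0.0/12 -> H1 at depth 12
  lookup 124.168.198.246: bits 0 walk d0:-→d1:- -> no-route
  add 6.125.137.0/24 -> H6 at depth 24
  lookup 6.125.137.239: bits 00000110011111011000100111101111 walk d0:-→d1:-→d2:-→d3:-→d4:-→d5:-→d6:-→d7:-→d8:-→d9:-→d10:-→d11:-→d12:-→d13:-→d14:-→d15:-→d16:-→d17:-→d18:-→d19:-→d20:-→d21:-→d22:-→d23:-→d24:H6→d25:-→d26:-→d27:-→d28:-→d29:-→d30:-→d31:-→d32:H2 -> H2
  add 150.148.0.0/16 -> H5 at depth 16
  add 150.148.176.0/20 -> H5 at depth 20
  lookup 150.148.0.3: bits 1001011010010100 walk d0:-→d1:-→d2:-→d3:-→d4:-→d5:-→d6:-→d7:-→d8:-→d9:-→d10:-→d11:-→d12:H1→d13:-→d14:-→d15:-→d16:H5 -> H5
  lookup 6.125.137.1: bits 000001100111110110001001 walk d0:-→d1:-→d2:-→d3:-→d4:-→d5:-→d6:-→d7:-→d8:-→d9:-→d10:-→d11:-→d12:-→d13:-→d14:-→d15:-→d16:-→d17:-→d18:-→d19:-→d20:-→d21:-→d22:-→d23:-→d24:H6 -> H6
  add 6.125.128.0/20 -> H4 at depth 20
  lookup 6.125.137.148: bits 0000011001111101100010011 walk d0:-→d1:-→d2:-→d3:-→d4:-→d5:-→d6:-→d7:-→d8:-→d9:-→d10:-→d11:-→d12:-→d13:-→d14:-→d15:-→d16:-→d17:-→d18:-→d19:-→d20:H4→d21:-→d22:-→d23:-→d24:H6→d25:- -> H6
  lookup 6.125.137.21: bits 000001100111110110001001 walk d0:-→d1:-→d2:-→d3:-→d4:-→d5:-→d6:-→d7:-→d8:-→d9:-→d10:-→d11:-→d12:-→d13:-→d14:-→d15:-→d16:-→d17:-→d18:-→d19:-→d20:H4→d21:-→d22:-→d23:-→d24:H6 -> H6
  lookup 150.148.0.7: bits 1001011010010100 walk d0:-→d1:-→d2:-→d3:-→d4:-→d5:-→d6:-→d7:-→d8:-→d9:-→d10:-→d11:-→d12:H1→d13:-→d14:-→d15:-→d16:H5 -> H5
  lookup 150.148.2.137: bits 1001011010010100 walk d0:-→d1:-→d2:-→d3:-→d4:-→d5:-→d6:-→d7:-→d8:-→d9:-→d10:-→d11:-→d12:H1→d13:-→d14:-→d15:-→d16:H5 -> H5
  lookup 6.125.137.239: bits 00000110011111011000100111101111 walk d0:-→d1:-→d2:-→d3:-→d4:-→d5:-→d6:-→d7:-→d8:-→d9:-→d10:-→d11:-→d12:-→d13:-→d14:-→d15:-→d16:-→d17:-→d18:-→d19:-→d20:H4→d21:-→d22:-→d23:-→d24:H6→d25:-→d26:-→d27:-→d28:-→d29:-→d30:-→d31:-→d32:H2 -> H2
  add 6.125.0.0/16 -> H5 at depth 16
  add 144.175.86.214/32 -> H2 at depth 32
  - 150.148.176.0/20 clear@20
  - 6.125.137.239/32 clear@32
  add 6.112.0.0/12 -> H1 at depth 12
  lookup 6.112.11.93: bits 000001100111 walk d0:-→d1:-→d2:-→d3:-→d4:-→d5:-→d6:-→d7:-→d8:-→d9:-→d10:-→d11:-→d12:H1 -> H1
  lookup 6.112.2.111: bits 000001100111 walk d0:-→d1:-→d2:-→d3:-→d4:-→d5:-→d6:-→d7:-→d8:-→d9:-→d10:-→d11:-→d12:H1 -> H1
  lookup 150.144.0.79: bits 1001011010010 walk d0:-→d1:-→d2:-→d3:-→d4:-→d5:-→d6:-→d7:-→d8:-→d9:-→d10:-→d11:-→d12:H1→d13:- -> H1

== LOOKUPS ==
["no-route","H2","H5","H6","H6","H6","H5","H5","H2","H1","H1","H1"]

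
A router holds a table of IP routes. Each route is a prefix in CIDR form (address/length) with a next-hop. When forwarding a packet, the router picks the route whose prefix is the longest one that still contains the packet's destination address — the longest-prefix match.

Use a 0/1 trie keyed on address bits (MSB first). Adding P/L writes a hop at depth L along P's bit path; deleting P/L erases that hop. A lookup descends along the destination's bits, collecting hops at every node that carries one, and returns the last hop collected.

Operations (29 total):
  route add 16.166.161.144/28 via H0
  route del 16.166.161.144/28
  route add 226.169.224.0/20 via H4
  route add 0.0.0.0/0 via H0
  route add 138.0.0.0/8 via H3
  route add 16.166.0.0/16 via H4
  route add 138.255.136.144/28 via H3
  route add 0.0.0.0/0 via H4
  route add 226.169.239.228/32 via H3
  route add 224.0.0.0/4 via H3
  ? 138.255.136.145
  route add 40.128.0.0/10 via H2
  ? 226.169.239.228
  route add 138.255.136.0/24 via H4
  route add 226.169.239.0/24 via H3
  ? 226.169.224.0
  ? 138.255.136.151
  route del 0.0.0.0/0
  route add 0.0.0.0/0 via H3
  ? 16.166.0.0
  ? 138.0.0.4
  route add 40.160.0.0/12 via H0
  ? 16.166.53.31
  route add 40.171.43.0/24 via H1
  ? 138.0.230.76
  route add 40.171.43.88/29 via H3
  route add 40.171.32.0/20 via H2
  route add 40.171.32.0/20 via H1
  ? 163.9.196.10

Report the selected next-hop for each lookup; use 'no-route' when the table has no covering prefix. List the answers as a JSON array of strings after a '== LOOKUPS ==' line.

Trace:
  add 16.166.161.144/28 -> H0 at depth 28
  del 16.166.161.144/28 (clear depth 28)
  add 226.169.224.0/20 -> H4 at depth 20
  add 0.0.0.0/0 -> H0 at depth 0
  add 138.0.0.0/8 -> H3 at depth 8
  add 16.166.0.0/16 -> H4 at depth 16
  add 138.255.136.144/28 -> H3 at depth 28
  add 0.0.0.0/0 -> H4 at depth 0
  add 226.169.239.228/32 -> H3 at depth 32
  add 224.0.0.0/4 -> H3 at depth 4
  ? 138.255.136.145  path d0:H4→d1:-→d2:-→d3:-→d4:-→d5:-→d6:-→d7:-→d8:H3→d9:-→d10:-→d11:-→d12:-→d13:-→d14:-→d15:-→d16:-→d17:-→d18:-→d19:-→d20:-→d21:-→d22:-→d23:-→d24:-→d25:-→d26:-→d27:-→d28:H3  best=H3
  add 40.128.0.0/10 -> H2 at depth 10
  ? 226.169.239.228  path d0:H4→d1:-→d2:-→d3:-→d4:H3→d5:-→d6:-→d7:-→d8:-→d9:-→d10:-→d11:-→d12:-→d13:-→d14:-→d15:-→d16:-→d17:-→d18:-→d19:-→d20:H4→d21:-→d22:-→d23:-→d24:-→d25:-→d26:-→d27:-→d28:-→d29:-→d30:-→d31:-→d32:H3  best=H3
  add 138.255.136.0/24 -> H4 at depth 24
  add 226.169.239.0/24 -> H3 at depth 24
  ? 226.169.224.0  path d0:H4→d1:-→d2:-→d3:-→d4:H3→d5:-→d6:-→d7:-→d8:-→d9:-→d10:-→d11:-→d12:-→d13:-→d14:-→d15:-→d16:-→d17:-→d18:-→d19:-→d20:H4  best=H4
  ? 138.255.136.151  path d0:H4→d1:-→d2:-→d3:-→d4:-→d5:-→d6:-→d7:-→d8:H3→d9:-→d10:-→d11:-→d12:-→d13:-→d14:-→d15:-→d16:-→d17:-→d18:-→d19:-→d20:-→d21:-→d22:-→d23:-→d24:H4→d25:-→d26:-→d27:-→d28:H3  best=H3
  del 0.0.0.0/0 (clear depth 0)
  add 0.0.0.0/0 -> H3 at depth 0
  ? 16.166.0.0  path d0:H3→d1:-→d2:-→d3:-→d4:-→d5:-→d6:-→d7:-→d8:-→d9:-→d10:-→d11:-→d12:-→d13:-→d14:-→d15:-→d16:H4  best=H4
  ? 138.0.0.4  path d0:H3→d1:-→d2:-→d3:-→d4:-→d5:-→d6:-→d7:-→d8:H3  best=H3
  add 40.160.0.0/12 -> H0 at depth 12
  ? 16.166.53.31  path d0:H3→d1:-→d2:-→d3:-→d4:-→d5:-→d6:-→d7:-→d8:-→d9:-→d10:-→d11:-→d12:-→d13:-→d14:-→d15:-→d16:H4  best=H4
  add 40.171.43.0/24 -> H1 at depth 24
  ? 138.0.230.76  path d0:H3→d1:-→d2:-→d3:-→d4:-→d5:-→d6:-→d7:-→d8:H3  best=H3
  add 40.171.43.88/29 -> H3 at depth 29
  add 40.171.32.0/20 -> H2 at depth 20
  add 40.171.32.0/20 -> H1 at depth 20
  ? 163.9.196.10  path d0:H3→d1:-→d2:-  best=H3

== LOOKUPS ==
["H3","H3","H4","H3","H4","H3","H4","H3","H3"]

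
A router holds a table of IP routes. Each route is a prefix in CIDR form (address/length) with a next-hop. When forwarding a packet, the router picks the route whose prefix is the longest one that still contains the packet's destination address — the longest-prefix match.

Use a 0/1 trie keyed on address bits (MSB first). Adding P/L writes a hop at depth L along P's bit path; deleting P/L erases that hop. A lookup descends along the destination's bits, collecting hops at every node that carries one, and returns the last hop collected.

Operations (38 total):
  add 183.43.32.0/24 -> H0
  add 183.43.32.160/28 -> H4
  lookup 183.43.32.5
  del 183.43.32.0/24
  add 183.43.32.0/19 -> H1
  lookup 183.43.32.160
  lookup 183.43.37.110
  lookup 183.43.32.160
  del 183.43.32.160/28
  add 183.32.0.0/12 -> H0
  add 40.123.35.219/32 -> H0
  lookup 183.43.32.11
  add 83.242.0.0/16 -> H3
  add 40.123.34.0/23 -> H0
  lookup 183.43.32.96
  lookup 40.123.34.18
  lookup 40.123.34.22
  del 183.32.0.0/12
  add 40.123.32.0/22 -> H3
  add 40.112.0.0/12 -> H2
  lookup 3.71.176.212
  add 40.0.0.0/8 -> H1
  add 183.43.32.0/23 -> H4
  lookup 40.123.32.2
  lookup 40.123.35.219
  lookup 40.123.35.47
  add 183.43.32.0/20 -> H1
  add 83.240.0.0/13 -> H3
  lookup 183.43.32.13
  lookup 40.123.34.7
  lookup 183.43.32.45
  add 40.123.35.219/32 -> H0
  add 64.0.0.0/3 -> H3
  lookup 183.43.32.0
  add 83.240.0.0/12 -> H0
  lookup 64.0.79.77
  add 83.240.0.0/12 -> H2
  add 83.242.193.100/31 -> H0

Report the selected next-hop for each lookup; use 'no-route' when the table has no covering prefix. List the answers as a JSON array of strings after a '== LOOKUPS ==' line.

Apply in order:
  + 183.43.32.0/24 (H0) depth=24
  + 183.43.32.160/28 (H4) depth=28
  ? 183.43.32.5  path d0:-→d1:-→d2:-→d3:-→d4:-→d5:-→d6:-→d7:-→d8:-→d9:-→d10:-→d11:-→d12:-→d13:-→d14:-→d15:-→d16:-→d17:-→d18:-→d19:-→d20:-→d21:-→d22:-→d23:-→d24:H0  best=H0
  - 183.43.32.0/24 clear@24
  + 183.43.32.0/19 (H1) depth=19
  ? 183.43.32.160  path d0:-→d1:-→d2:-→d3:-→d4:-→d5:-→d6:-→d7:-→d8:-→d9:-→d10:-→d11:-→d12:-→d13:-→d14:-→d15:-→d16:-→d17:-→d18:-→d19:H1→d20:-→d21:-→d22:-→d23:-→d24:-→d25:-→d26:-→d27:-→d28:H4  best=H4
  ? 183.43.37.110  path d0:-→d1:-→d2:-→d3:-→d4:-→d5:-→d6:-→d7:-→d8:-→d9:-→d10:-→d11:-→d12:-→d13:-→d14:-→d15:-→d16:-→d17:-→d18:-→d19:H1→d20:-→d21:-  best=H1
  ? 183.43.32.160  path d0:-→d1:-→d2:-→d3:-→d4:-→d5:-→d6:-→d7:-→d8:-→d9:-→d10:-→d11:-→d12:-→d13:-→d14:-→d15:-→d16:-→d17:-→d18:-→d19:H1→d20:-→d21:-→d22:-→d23:-→d24:-→d25:-→d26:-→d27:-→d28:H4  best=H4
  - 183.43.32.160/28 clear@28
  + 183.32.0.0/12 (H0) depth=12
  + 40.123.35.219/32 (H0) depth=32
  ? 183.43.32.11  path d0:-→d1:-→d2:-→d3:-→d4:-→d5:-→d6:-→d7:-→d8:-→d9:-→d10:-→d11:-→d12:H0→d13:-→d14:-→d15:-→d16:-→d17:-→d18:-→d19:H1→d20:-→d21:-→d22:-→d23:-→d24:-  best=H1
  + 83.242.0.0/16 (H3) depth=16
  + 40.123.34.0/23 (H0) depth=23
  ? 183.43.32.96  path d0:-→d1:-→d2:-→d3:-→d4:-→d5:-→d6:-→d7:-→d8:-→d9:-→d10:-→d11:-→d12:H0→d13:-→d14:-→d15:-→d16:-→d17:-→d18:-→d19:H1→d20:-→d21:-→d22:-→d23:-→d24:-  best=H1
  ? 40.123.34.18  path d0:-→d1:-→d2:-→d3:-→d4:-→d5:-→d6:-→d7:-→d8:-→d9:-→d10:-→d11:-→d12:-→d13:-→d14:-→d15:-→d16:-→d17:-→d18:-→d19:-→d20:-→d21:-→d22:-→d23:H0  best=H0
  ? 40.123.34.22  path d0:-→d1:-→d2:-→d3:-→d4:-→d5:-→d6:-→d7:-→d8:-→d9:-→d10:-→d11:-→d12:-→d13:-→d14:-→d15:-→d16:-→d17:-→d18:-→d19:-→d20:-→d21:-→d22:-→d23:H0  best=H0
  - 183.32.0.0/12 clear@12
  + 40.123.32.0/22 (H3) depth=22
  + 40.112.0.0/12 (H2) depth=12
  ? 3.71.176.212  path d0:-→d1:-→d2:-  best=no-route
  + 40.0.0.0/8 (H1) depth=8
  + 183.43.32.0/23 (H4) depth=23
  ? 40.123.32.2  path d0:-→d1:-→d2:-→d3:-→d4:-→d5:-→d6:-→d7:-→d8:H1→d9:-→d10:-→d11:-→d12:H2→d13:-→d14:-→d15:-→d16:-→d17:-→d18:-→d19:-→d20:-→d21:-→d22:H3  best=H3
  ? 40.123.35.219  path d0:-→d1:-→d2:-→d3:-→d4:-→d5:-→d6:-→d7:-→d8:H1→d9:-→d10:-→d11:-→d12:H2→d13:-→d14:-→d15:-→d16:-→d17:-→d18:-→d19:-→d20:-→d21:-→d22:H3→d23:H0→d24:-→d25:-→d26:-→d27:-→d28:-→d29:-→d30:-→d31:-→d32:H0  best=H0
  ? 40.123.35.47  path d0:-→d1:-→d2:-→d3:-→d4:-→d5:-→d6:-→d7:-→d8:H1→d9:-→d10:-→d11:-→d12:H2→d13:-→d14:-→d15:-→d16:-→d17:-→d18:-→d19:-→d20:-→d21:-→d22:H3→d23:H0→d24:-  best=H0
  + 183.43.32.0/20 (H1) depth=20
  + 83.240.0.0/13 (H3) depth=13
  ? 183.43.32.13  path d0:-→d1:-→d2:-→d3:-→d4:-→d5:-→d6:-→d7:-→d8:-→d9:-→d10:-→d11:-→d12:-→d13:-→d14:-→d15:-→d16:-→d17:-→d18:-→d19:H1→d20:H1→d21:-→d22:-→d23:H4→d24:-  best=H4
  ? 40.123.34.7  path d0:-→d1:-→d2:-→d3:-→d4:-→d5:-→d6:-→d7:-→d8:H1→d9:-→d10:-→d11:-→d12:H2→d13:-→d14:-→d15:-→d16:-→d17:-→d18:-→d19:-→d20:-→d21:-→d22:H3→d23:H0  best=H0
  ? 183.43.32.45  path d0:-→d1:-→d2:-→d3:-→d4:-→d5:-→d6:-→d7:-→d8:-→d9:-→d10:-→d11:-→d12:-→d13:-→d14:-→d15:-→d16:-→d17:-→d18:-→d19:H1→d20:H1→d21:-→d22:-→d23:H4→d24:-  best=H4
  + 40.123.35.219/32 (H0) depth=32
  + 64.0.0.0/3 (H3) depth=3
  ? 183.43.32.0  path d0:-→d1:-→d2:-→d3:-→d4:-→d5:-→d6:-→d7:-→d8:-→d9:-→d10:-→d11:-→d12:-→d13:-→d14:-→d15:-→d16:-→d17:-→d18:-→d19:H1→d20:H1→d21:-→d22:-→d23:H4→d24:-  best=H4
  + 83.240.0.0/12 (H0) depth=12
  ? 64.0.79.77  path d0:-→d1:-→d2:-→d3:H3  best=H3
  + 83.240.0.0/12 (H2) depth=12
  + 83.242.193.100/31 (H0) depth=31

== LOOKUPS ==
["H0","H4","H1","H4","H1","H1","H0","H0","no-route","H3","H0","H0","H4","H0","H4","H4","H3"]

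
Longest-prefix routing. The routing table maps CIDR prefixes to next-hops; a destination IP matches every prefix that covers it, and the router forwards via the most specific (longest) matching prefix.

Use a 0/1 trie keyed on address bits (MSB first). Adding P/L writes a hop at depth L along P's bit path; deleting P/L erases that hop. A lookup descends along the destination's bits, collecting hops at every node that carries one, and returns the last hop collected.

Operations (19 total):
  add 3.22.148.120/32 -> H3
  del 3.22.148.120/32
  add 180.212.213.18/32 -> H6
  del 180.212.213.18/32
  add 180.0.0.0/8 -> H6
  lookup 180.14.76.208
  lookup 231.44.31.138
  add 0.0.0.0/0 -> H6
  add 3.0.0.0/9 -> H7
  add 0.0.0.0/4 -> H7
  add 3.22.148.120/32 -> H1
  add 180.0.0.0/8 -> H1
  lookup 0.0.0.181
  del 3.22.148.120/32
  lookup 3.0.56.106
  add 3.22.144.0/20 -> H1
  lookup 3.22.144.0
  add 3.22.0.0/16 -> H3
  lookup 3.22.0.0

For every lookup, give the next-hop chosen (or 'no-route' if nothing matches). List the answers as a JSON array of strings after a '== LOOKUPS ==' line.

Process each operation:
  add 3.22.148.120/32 -> H3 at depth 32
  - 3.22.148.120/32 clear@32
  add 180.212.213.18/32 -> H6 at depth 32
  - 180.212.213.18/32 clear@32
  add 180.0.0.0/8 -> H6 at depth 8
  ? 180.14.76.208  path d0:-→d1:-→d2:-→d3:-→d4:-→d5:-→d6:-→d7:-→d8:H6  best=H6
  ? 231.44.31.138  path d0:-→d1:-  best=no-route
  add 0.0.0.0/0 -> H6 at depth 0
  add 3.0.0.0/9 -> H7 at depth 9
  add 0.0.0.0/4 -> H7 at depth 4
  add 3.22.148.120/32 -> H1 at depth 32
  add 180.0.0.0/8 -> H1 at depth 8
  ? 0.0.0.181  path d0:H6→d1:-→d2:-→d3:-→d4:H7→d5:-→d6:-  best=H7
  - 3.22.148.120/32 clear@32
  ? 3.0.56.106  path d0:H6→d1:-→d2:-→d3:-→d4:H7→d5:-→d6:-→d7:-→d8:-→d9:H7→d10:-→d11:-  best=H7
  add 3.22.144.0/20 -> H1 at depth 20
  ? 3.22.144.0  path d0:H6→d1:-→d2:-→d3:-→d4:H7→d5:-→d6:-→d7:-→d8:-→d9:H7→d10:-→d11:-→d12:-→d13:-→d14:-→d15:-→d16:-→d17:-→d18:-→d19:-→d20:H1→d21:-  best=H1
  add 3.22.0.0/16 -> H3 at depth 16
  ? 3.22.0.0  path d0:H6→d1:-→d2:-→d3:-→d4:H7→d5:-→d6:-→d7:-→d8:-→d9:H7→d10:-→d11:-→d12:-→d13:-→d14:-→d15:-→d16:H3  best=H3

== LOOKUPS ==
["H6","no-route","H7","H7","H1","H3"]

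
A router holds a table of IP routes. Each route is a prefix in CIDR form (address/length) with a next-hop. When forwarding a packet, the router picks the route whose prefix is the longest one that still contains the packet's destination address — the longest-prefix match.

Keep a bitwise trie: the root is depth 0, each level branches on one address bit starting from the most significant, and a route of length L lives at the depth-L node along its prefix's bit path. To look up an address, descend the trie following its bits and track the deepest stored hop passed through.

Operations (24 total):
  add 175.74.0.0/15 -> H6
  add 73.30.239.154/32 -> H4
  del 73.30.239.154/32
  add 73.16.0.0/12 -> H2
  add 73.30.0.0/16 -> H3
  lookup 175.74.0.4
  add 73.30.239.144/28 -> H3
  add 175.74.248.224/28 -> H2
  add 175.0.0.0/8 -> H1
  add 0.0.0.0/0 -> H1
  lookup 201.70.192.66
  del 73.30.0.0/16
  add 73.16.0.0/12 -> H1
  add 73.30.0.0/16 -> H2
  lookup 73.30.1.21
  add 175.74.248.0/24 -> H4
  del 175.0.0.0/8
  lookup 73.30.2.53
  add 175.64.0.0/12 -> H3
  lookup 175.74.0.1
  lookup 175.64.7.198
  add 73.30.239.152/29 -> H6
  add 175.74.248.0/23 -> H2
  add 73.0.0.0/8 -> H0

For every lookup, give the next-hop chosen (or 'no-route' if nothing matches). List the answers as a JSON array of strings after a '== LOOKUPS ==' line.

Apply in order:
  + 175.74.0.0/15 (H6) depth=15
  + 73.30.239.154/32 (H4) depth=32
  del 73.30.239.154/32 (clear depth 32)
  + 73.16.0.0/12 (H2) depth=12
  + 73.30.0.0/16 (H3) depth=16
  lookup 175.74.0.4: bits 101011110100101 walk d0:-→d1:-→d2:-→d3:-→d4:-→d5:-→d6:-→d7:-→d8:-→d9:-→d10:-→d11:-→d12:-→d13:-→d14:-→d15:H6 -> H6
  + 73.30.239.144/28 (H3) depth=28
  + 175.74.248.224/28 (H2) depth=28
  + 175.0.0.0/8 (H1) depth=8
  + 0.0.0.0/0 (H1) depth=0
  lookup 201.70.192.66: bits 1 walk d0:H1→d1:- -> H1
  del 73.30.0.0/16 (clear depth 16)
  + 73.16.0.0/12 (H1) depth=12
  + 73.30.0.0/16 (H2) depth=16
  lookup 73.30.1.21: bits 0100100100011110 walk d0:H1→d1:-→d2:-→d3:-→d4:-→d5:-→d6:-→d7:-→d8:-→d9:-→d10:-→d11:-→d12:H1→d13:-→d14:-→d15:-→d16:H2 -> H2
  + 175.74.248.0/24 (H4) depth=24
  del 175.0.0.0/8 (clear depth 8)
  lookup 73.30.2.53: bits 0100100100011110 walk d0:H1→d1:-→d2:-→d3:-→d4:-→d5:-→d6:-→d7:-→d8:-→d9:-→d10:-→d11:-→d12:H1→d13:-→d14:-→d15:-→d16:H2 -> H2
  + 175.64.0.0/12 (H3) depth=12
  lookup 175.74.0.1: bits 1010111101001010 walk d0:H1→d1:-→d2:-→d3:-→d4:-→d5:-→d6:-→d7:-→d8:-→d9:-→d10:-→d11:-→d12:H3→d13:-→d14:-→d15:H6→d16:- -> H6
  lookup 175.64.7.198: bits 101011110100 walk d0:H1→d1:-→d2:-→d3:-→d4:-→d5:-→d6:-→d7:-→d8:-→d9:-→d10:-→d11:-→d12:H3 -> H3
  + 73.30.239.152/29 (H6) depth=29
  + 175.74.248.0/23 (H2) depth=23
  + 73.0.0.0/8 (H0) depth=8

== LOOKUPS ==
["H6","H1","H2","H2","H6","H3"]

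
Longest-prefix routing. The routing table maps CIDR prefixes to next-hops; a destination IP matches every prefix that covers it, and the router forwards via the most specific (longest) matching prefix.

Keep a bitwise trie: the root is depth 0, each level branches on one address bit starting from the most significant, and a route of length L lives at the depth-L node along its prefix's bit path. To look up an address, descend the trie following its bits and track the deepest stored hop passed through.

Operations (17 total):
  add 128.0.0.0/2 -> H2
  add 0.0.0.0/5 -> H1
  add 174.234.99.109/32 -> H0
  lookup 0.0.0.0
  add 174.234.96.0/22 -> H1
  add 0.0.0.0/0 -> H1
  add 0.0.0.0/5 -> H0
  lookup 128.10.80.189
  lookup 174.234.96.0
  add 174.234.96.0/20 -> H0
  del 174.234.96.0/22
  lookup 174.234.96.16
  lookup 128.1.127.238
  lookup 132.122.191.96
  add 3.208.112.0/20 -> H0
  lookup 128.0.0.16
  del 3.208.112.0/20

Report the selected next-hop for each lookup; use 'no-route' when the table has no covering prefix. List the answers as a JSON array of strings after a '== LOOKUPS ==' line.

Trace:
  + 128.0.0.0/2 (H2) depth=2
  + 0.0.0.0/5 (H1) depth=5
  + 174.234.99.109/32 (H0) depth=32
  ? 0.0.0.0  path d0:-→d1:-→d2:-→d3:-→d4:-→d5:H1  best=H1
  + 174.234.96.0/22 (H1) depth=22
  + 0.0.0.0/0 (H1) depth=0
  + 0.0.0.0/5 (H0) depth=5
  ? 128.10.80.189  path d0:H1→d1:-→d2:H2  best=H2
  ? 174.234.96.0  path d0:H1→d1:-→d2:H2→d3:-→d4:-→d5:-→d6:-→d7:-→d8:-→d9:-→d10:-→d11:-→d12:-→d13:-→d14:-→d15:-→d16:-→d17:-→d18:-→d19:-→d20:-→d21:-→d22:H1  best=H1
  + 174.234.96.0/20 (H0) depth=20
  del 174.234.96.0/22 (clear depth 22)
  ? 174.234.96.16  path d0:H1→d1:-→d2:H2→d3:-→d4:-→d5:-→d6:-→d7:-→d8:-→d9:-→d10:-→d11:-→d12:-→d13:-→d14:-→d15:-→d16:-→d17:-→d18:-→d19:-→d20:H0→d21:-→d22:-  best=H0
  ? 128.1.127.238  path d0:H1→d1:-→d2:H2  best=H2
  ? 132.122.191.96  path d0:H1→d1:-→d2:H2  best=H2
  + 3.208.112.0/20 (H0) depth=20
  ? 128.0.0.16  path d0:H1→d1:-→d2:H2  best=H2
  del 3.208.112.0/20 (clear depth 20)

== LOOKUPS ==
["H1","H2","H1","H0","H2","H2","H2"]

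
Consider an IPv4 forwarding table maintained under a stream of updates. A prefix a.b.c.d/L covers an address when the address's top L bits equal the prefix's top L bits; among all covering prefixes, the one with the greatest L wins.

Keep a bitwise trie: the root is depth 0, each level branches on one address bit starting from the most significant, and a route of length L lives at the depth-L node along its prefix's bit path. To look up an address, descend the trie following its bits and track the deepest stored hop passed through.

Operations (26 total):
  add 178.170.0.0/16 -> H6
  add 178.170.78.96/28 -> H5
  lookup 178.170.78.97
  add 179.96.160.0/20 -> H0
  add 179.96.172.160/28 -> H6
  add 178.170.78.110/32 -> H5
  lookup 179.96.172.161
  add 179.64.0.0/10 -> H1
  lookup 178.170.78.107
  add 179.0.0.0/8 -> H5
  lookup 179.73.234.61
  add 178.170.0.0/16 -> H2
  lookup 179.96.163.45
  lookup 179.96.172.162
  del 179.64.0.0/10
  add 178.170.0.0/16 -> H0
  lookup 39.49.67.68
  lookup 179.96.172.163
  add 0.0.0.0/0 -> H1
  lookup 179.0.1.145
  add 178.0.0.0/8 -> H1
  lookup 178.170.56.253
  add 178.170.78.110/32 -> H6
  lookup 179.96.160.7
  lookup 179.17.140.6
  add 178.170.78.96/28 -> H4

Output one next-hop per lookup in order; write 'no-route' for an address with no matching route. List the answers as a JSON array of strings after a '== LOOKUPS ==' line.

Apply in order:
  + 178.170.0.0/16 (H6) depth=16
  + 178.170.78.96/28 (H5) depth=28
  ? 178.170.78.97  path d0:-→d1:-→d2:-→d3:-→d4:-→d5:-→d6:-→d7:-→d8:-→d9:-→d10:-→d11:-→d12:-→d13:-→d14:-→d15:-→d16:H6→d17:-→d18:-→d19:-→d20:-→d21:-→d22:-→d23:-→d24:-→d25:-→d26:-→d27:-→d28:H5  best=H5
  + 179.96.160.0/20 (H0) depth=20
  + 179.96.172.160/28 (H6) depth=28
  + 178.170.78.110/32 (H5) depth=32
  ? 179.96.172.161  path d0:-→d1:-→d2:-→d3:-→d4:-→d5:-→d6:-→d7:-→d8:-→d9:-→d10:-→d11:-→d12:-→d13:-→d14:-→d15:-→d16:-→d17:-→d18:-→d19:-→d20:H0→d21:-→d22:-→d23:-→d24:-→d25:-→d26:-→d27:-→d28:H6  best=H6
  + 179.64.0.0/10 (H1) depth=10
  ? 178.170.78.107  path d0:-→d1:-→d2:-→d3:-→d4:-→d5:-→d6:-→d7:-→d8:-→d9:-→d10:-→d11:-→d12:-→d13:-→d14:-→d15:-→d16:H6→d17:-→d18:-→d19:-→d20:-→d21:-→d22:-→d23:-→d24:-→d25:-→d26:-→d27:-→d28:H5→d29:-  best=H5
  + 179.0.0.0/8 (H5) depth=8
  ? 179.73.234.61  path d0:-→d1:-→d2:-→d3:-→d4:-→d5:-→d6:-→d7:-→d8:H5→d9:-→d10:H1  best=H1
  + 178.170.0.0/16 (H2) depth=16
  ? 179.96.163.45  path d0:-→d1:-→d2:-→d3:-→d4:-→d5:-→d6:-→d7:-→d8:H5→d9:-→d10:H1→d11:-→d12:-→d13:-→d14:-→d15:-→d16:-→d17:-→d18:-→d19:-→d20:H0  best=H0
  ? 179.96.172.162  path d0:-→d1:-→d2:-→d3:-→d4:-→d5:-→d6:-→d7:-→d8:H5→d9:-→d10:H1→d11:-→d12:-→d13:-→d14:-→d15:-→d16:-→d17:-→d18:-→d19:-→d20:H0→d21:-→d22:-→d23:-→d24:-→d25:-→d26:-→d27:-→d28:H6  best=H6
  - 179.64.0.0/10 clear@10
  + 178.170.0.0/16 (H0) depth=16
  ? 39.49.67.68  path d0:-  best=no-route
  ? 179.96.172.163  path d0:-→d1:-→d2:-→d3:-→d4:-→d5:-→d6:-→d7:-→d8:H5→d9:-→d10:-→d11:-→d12:-→d13:-→d14:-→d15:-→d16:-→d17:-→d18:-→d19:-→d20:H0→d21:-→d22:-→d23:-→d24:-→d25:-→d26:-→d27:-→d28:H6  best=H6
  + 0.0.0.0/0 (H1) depth=0
  ? 179.0.1.145  path d0:H1→d1:-→d2:-→d3:-→d4:-→d5:-→d6:-→d7:-→d8:H5→d9:-  best=H5
  + 178.0.0.0/8 (H1) depth=8
  ? 178.170.56.253  path d0:H1→d1:-→d2:-→d3:-→d4:-→d5:-→d6:-→d7:-→d8:H1→d9:-→d10:-→d11:-→d12:-→d13:-→d14:-→d15:-→d16:H0→d17:-  best=H0
  + 178.170.78.110/32 (H6) depth=32
  ? 179.96.160.7  path d0:H1→d1:-→d2:-→d3:-→d4:-→d5:-→d6:-→d7:-→d8:H5→d9:-→d10:-→d11:-→d12:-→d13:-→d14:-→d15:-→d16:-→d17:-→d18:-→d19:-→d20:H0  best=H0
  ? 179.17.140.6  path d0:H1→d1:-→d2:-→d3:-→d4:-→d5:-→d6:-→d7:-→d8:H5→d9:-  best=H5
  + 178.170.78.96/28 (H4) depth=28

== LOOKUPS ==
["H5","H6","H5","H1","H0","H6","no-route","H6","H5","H0","H0","H5"]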